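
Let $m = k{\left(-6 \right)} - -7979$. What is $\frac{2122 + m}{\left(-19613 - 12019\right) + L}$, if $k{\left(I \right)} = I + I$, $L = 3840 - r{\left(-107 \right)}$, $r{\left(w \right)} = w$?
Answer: $- \frac{10089}{27685} \approx -0.36442$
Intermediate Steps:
$L = 3947$ ($L = 3840 - -107 = 3840 + 107 = 3947$)
$k{\left(I \right)} = 2 I$
$m = 7967$ ($m = 2 \left(-6\right) - -7979 = -12 + 7979 = 7967$)
$\frac{2122 + m}{\left(-19613 - 12019\right) + L} = \frac{2122 + 7967}{\left(-19613 - 12019\right) + 3947} = \frac{10089}{\left(-19613 - 12019\right) + 3947} = \frac{10089}{-31632 + 3947} = \frac{10089}{-27685} = 10089 \left(- \frac{1}{27685}\right) = - \frac{10089}{27685}$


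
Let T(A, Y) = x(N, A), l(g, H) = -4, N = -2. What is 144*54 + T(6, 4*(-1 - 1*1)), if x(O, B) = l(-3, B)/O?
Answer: 7778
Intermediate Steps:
x(O, B) = -4/O
T(A, Y) = 2 (T(A, Y) = -4/(-2) = -4*(-½) = 2)
144*54 + T(6, 4*(-1 - 1*1)) = 144*54 + 2 = 7776 + 2 = 7778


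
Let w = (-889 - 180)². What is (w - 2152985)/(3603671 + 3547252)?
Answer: -1010224/7150923 ≈ -0.14127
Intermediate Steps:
w = 1142761 (w = (-1069)² = 1142761)
(w - 2152985)/(3603671 + 3547252) = (1142761 - 2152985)/(3603671 + 3547252) = -1010224/7150923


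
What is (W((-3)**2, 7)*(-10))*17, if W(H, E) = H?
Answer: -1530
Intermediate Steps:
(W((-3)**2, 7)*(-10))*17 = ((-3)**2*(-10))*17 = (9*(-10))*17 = -90*17 = -1530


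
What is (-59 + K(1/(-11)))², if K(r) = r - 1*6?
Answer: 512656/121 ≈ 4236.8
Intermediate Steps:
K(r) = -6 + r (K(r) = r - 6 = -6 + r)
(-59 + K(1/(-11)))² = (-59 + (-6 + 1/(-11)))² = (-59 + (-6 + 1*(-1/11)))² = (-59 + (-6 - 1/11))² = (-59 - 67/11)² = (-716/11)² = 512656/121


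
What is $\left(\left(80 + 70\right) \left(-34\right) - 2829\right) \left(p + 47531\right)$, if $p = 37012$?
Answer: $-670341447$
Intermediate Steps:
$\left(\left(80 + 70\right) \left(-34\right) - 2829\right) \left(p + 47531\right) = \left(\left(80 + 70\right) \left(-34\right) - 2829\right) \left(37012 + 47531\right) = \left(150 \left(-34\right) - 2829\right) 84543 = \left(-5100 - 2829\right) 84543 = \left(-7929\right) 84543 = -670341447$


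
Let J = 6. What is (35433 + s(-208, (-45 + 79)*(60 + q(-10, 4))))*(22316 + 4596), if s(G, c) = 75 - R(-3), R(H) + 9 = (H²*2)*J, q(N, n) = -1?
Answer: 952927008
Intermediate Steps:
R(H) = -9 + 12*H² (R(H) = -9 + (H²*2)*6 = -9 + (2*H²)*6 = -9 + 12*H²)
s(G, c) = -24 (s(G, c) = 75 - (-9 + 12*(-3)²) = 75 - (-9 + 12*9) = 75 - (-9 + 108) = 75 - 1*99 = 75 - 99 = -24)
(35433 + s(-208, (-45 + 79)*(60 + q(-10, 4))))*(22316 + 4596) = (35433 - 24)*(22316 + 4596) = 35409*26912 = 952927008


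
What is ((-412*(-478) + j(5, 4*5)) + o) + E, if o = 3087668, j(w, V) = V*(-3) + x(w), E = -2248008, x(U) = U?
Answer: 1036541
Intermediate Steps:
j(w, V) = w - 3*V (j(w, V) = V*(-3) + w = -3*V + w = w - 3*V)
((-412*(-478) + j(5, 4*5)) + o) + E = ((-412*(-478) + (5 - 12*5)) + 3087668) - 2248008 = ((196936 + (5 - 3*20)) + 3087668) - 2248008 = ((196936 + (5 - 60)) + 3087668) - 2248008 = ((196936 - 55) + 3087668) - 2248008 = (196881 + 3087668) - 2248008 = 3284549 - 2248008 = 1036541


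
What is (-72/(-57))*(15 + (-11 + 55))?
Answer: 1416/19 ≈ 74.526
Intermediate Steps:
(-72/(-57))*(15 + (-11 + 55)) = (-72*(-1/57))*(15 + 44) = (24/19)*59 = 1416/19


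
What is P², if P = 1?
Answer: 1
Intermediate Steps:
P² = 1² = 1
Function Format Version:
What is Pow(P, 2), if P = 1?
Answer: 1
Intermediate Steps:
Pow(P, 2) = Pow(1, 2) = 1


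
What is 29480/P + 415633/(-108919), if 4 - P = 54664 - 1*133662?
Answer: -79210979/23007537 ≈ -3.4428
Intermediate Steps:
P = 79002 (P = 4 - (54664 - 1*133662) = 4 - (54664 - 133662) = 4 - 1*(-78998) = 4 + 78998 = 79002)
29480/P + 415633/(-108919) = 29480/79002 + 415633/(-108919) = 29480*(1/79002) + 415633*(-1/108919) = 1340/3591 - 24449/6407 = -79210979/23007537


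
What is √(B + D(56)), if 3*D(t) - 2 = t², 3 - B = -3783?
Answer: 4*√302 ≈ 69.513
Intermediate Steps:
B = 3786 (B = 3 - 1*(-3783) = 3 + 3783 = 3786)
D(t) = ⅔ + t²/3
√(B + D(56)) = √(3786 + (⅔ + (⅓)*56²)) = √(3786 + (⅔ + (⅓)*3136)) = √(3786 + (⅔ + 3136/3)) = √(3786 + 1046) = √4832 = 4*√302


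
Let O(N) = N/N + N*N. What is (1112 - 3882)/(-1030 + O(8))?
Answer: 554/193 ≈ 2.8705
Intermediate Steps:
O(N) = 1 + N²
(1112 - 3882)/(-1030 + O(8)) = (1112 - 3882)/(-1030 + (1 + 8²)) = -2770/(-1030 + (1 + 64)) = -2770/(-1030 + 65) = -2770/(-965) = -2770*(-1/965) = 554/193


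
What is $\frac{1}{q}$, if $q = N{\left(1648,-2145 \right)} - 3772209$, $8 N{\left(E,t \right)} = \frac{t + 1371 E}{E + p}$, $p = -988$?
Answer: $- \frac{1760}{6638335419} \approx -2.6513 \cdot 10^{-7}$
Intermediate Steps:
$N{\left(E,t \right)} = \frac{t + 1371 E}{8 \left(-988 + E\right)}$ ($N{\left(E,t \right)} = \frac{\left(t + 1371 E\right) \frac{1}{E - 988}}{8} = \frac{\left(t + 1371 E\right) \frac{1}{-988 + E}}{8} = \frac{\frac{1}{-988 + E} \left(t + 1371 E\right)}{8} = \frac{t + 1371 E}{8 \left(-988 + E\right)}$)
$q = - \frac{6638335419}{1760}$ ($q = \frac{-2145 + 1371 \cdot 1648}{8 \left(-988 + 1648\right)} - 3772209 = \frac{-2145 + 2259408}{8 \cdot 660} - 3772209 = \frac{1}{8} \cdot \frac{1}{660} \cdot 2257263 - 3772209 = \frac{752421}{1760} - 3772209 = - \frac{6638335419}{1760} \approx -3.7718 \cdot 10^{6}$)
$\frac{1}{q} = \frac{1}{- \frac{6638335419}{1760}} = - \frac{1760}{6638335419}$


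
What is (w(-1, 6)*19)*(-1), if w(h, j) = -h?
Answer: -19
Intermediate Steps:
(w(-1, 6)*19)*(-1) = (-1*(-1)*19)*(-1) = (1*19)*(-1) = 19*(-1) = -19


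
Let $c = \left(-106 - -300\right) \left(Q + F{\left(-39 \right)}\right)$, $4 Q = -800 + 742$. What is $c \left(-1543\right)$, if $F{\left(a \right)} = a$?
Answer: $16014797$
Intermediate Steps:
$Q = - \frac{29}{2}$ ($Q = \frac{-800 + 742}{4} = \frac{1}{4} \left(-58\right) = - \frac{29}{2} \approx -14.5$)
$c = -10379$ ($c = \left(-106 - -300\right) \left(- \frac{29}{2} - 39\right) = \left(-106 + \left(-176 + 476\right)\right) \left(- \frac{107}{2}\right) = \left(-106 + 300\right) \left(- \frac{107}{2}\right) = 194 \left(- \frac{107}{2}\right) = -10379$)
$c \left(-1543\right) = \left(-10379\right) \left(-1543\right) = 16014797$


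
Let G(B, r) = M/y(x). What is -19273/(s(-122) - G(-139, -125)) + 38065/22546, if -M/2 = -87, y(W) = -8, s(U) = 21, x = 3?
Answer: -1731607117/3855366 ≈ -449.14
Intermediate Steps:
M = 174 (M = -2*(-87) = 174)
G(B, r) = -87/4 (G(B, r) = 174/(-8) = 174*(-1/8) = -87/4)
-19273/(s(-122) - G(-139, -125)) + 38065/22546 = -19273/(21 - 1*(-87/4)) + 38065/22546 = -19273/(21 + 87/4) + 38065*(1/22546) = -19273/171/4 + 38065/22546 = -19273*4/171 + 38065/22546 = -77092/171 + 38065/22546 = -1731607117/3855366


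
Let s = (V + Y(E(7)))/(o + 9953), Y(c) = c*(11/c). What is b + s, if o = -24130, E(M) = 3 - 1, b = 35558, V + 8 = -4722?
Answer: 504110485/14177 ≈ 35558.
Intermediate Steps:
V = -4730 (V = -8 - 4722 = -4730)
E(M) = 2
Y(c) = 11
s = 4719/14177 (s = (-4730 + 11)/(-24130 + 9953) = -4719/(-14177) = -4719*(-1/14177) = 4719/14177 ≈ 0.33286)
b + s = 35558 + 4719/14177 = 504110485/14177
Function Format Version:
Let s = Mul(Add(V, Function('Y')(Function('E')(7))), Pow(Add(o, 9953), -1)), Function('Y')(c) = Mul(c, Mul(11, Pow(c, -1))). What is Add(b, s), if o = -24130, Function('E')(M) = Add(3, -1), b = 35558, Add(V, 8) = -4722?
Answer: Rational(504110485, 14177) ≈ 35558.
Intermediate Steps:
V = -4730 (V = Add(-8, -4722) = -4730)
Function('E')(M) = 2
Function('Y')(c) = 11
s = Rational(4719, 14177) (s = Mul(Add(-4730, 11), Pow(Add(-24130, 9953), -1)) = Mul(-4719, Pow(-14177, -1)) = Mul(-4719, Rational(-1, 14177)) = Rational(4719, 14177) ≈ 0.33286)
Add(b, s) = Add(35558, Rational(4719, 14177)) = Rational(504110485, 14177)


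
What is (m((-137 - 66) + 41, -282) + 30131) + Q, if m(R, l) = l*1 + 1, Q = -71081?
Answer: -41231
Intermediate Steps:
m(R, l) = 1 + l (m(R, l) = l + 1 = 1 + l)
(m((-137 - 66) + 41, -282) + 30131) + Q = ((1 - 282) + 30131) - 71081 = (-281 + 30131) - 71081 = 29850 - 71081 = -41231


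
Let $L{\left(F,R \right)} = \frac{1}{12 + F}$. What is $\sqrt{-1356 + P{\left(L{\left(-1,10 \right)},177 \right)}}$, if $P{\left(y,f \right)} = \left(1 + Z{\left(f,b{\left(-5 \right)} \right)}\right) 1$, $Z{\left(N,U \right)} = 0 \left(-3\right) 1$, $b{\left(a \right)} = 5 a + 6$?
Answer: $i \sqrt{1355} \approx 36.81 i$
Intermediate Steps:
$b{\left(a \right)} = 6 + 5 a$
$Z{\left(N,U \right)} = 0$ ($Z{\left(N,U \right)} = 0 \cdot 1 = 0$)
$P{\left(y,f \right)} = 1$ ($P{\left(y,f \right)} = \left(1 + 0\right) 1 = 1 \cdot 1 = 1$)
$\sqrt{-1356 + P{\left(L{\left(-1,10 \right)},177 \right)}} = \sqrt{-1356 + 1} = \sqrt{-1355} = i \sqrt{1355}$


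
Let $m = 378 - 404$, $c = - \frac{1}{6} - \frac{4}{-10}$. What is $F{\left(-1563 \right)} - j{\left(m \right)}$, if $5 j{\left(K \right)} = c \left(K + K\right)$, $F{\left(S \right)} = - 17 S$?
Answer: $\frac{1993007}{75} \approx 26573.0$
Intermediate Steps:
$c = \frac{7}{30}$ ($c = \left(-1\right) \frac{1}{6} - - \frac{2}{5} = - \frac{1}{6} + \frac{2}{5} = \frac{7}{30} \approx 0.23333$)
$m = -26$
$j{\left(K \right)} = \frac{7 K}{75}$ ($j{\left(K \right)} = \frac{\frac{7}{30} \left(K + K\right)}{5} = \frac{\frac{7}{30} \cdot 2 K}{5} = \frac{\frac{7}{15} K}{5} = \frac{7 K}{75}$)
$F{\left(-1563 \right)} - j{\left(m \right)} = \left(-17\right) \left(-1563\right) - \frac{7}{75} \left(-26\right) = 26571 - - \frac{182}{75} = 26571 + \frac{182}{75} = \frac{1993007}{75}$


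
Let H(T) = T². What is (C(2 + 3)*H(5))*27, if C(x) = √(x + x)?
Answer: 675*√10 ≈ 2134.5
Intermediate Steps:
C(x) = √2*√x (C(x) = √(2*x) = √2*√x)
(C(2 + 3)*H(5))*27 = ((√2*√(2 + 3))*5²)*27 = ((√2*√5)*25)*27 = (√10*25)*27 = (25*√10)*27 = 675*√10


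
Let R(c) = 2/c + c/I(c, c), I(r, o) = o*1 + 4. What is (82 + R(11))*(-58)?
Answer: -793498/165 ≈ -4809.1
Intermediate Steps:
I(r, o) = 4 + o (I(r, o) = o + 4 = 4 + o)
R(c) = 2/c + c/(4 + c)
(82 + R(11))*(-58) = (82 + (2/11 + 11/(4 + 11)))*(-58) = (82 + (2*(1/11) + 11/15))*(-58) = (82 + (2/11 + 11*(1/15)))*(-58) = (82 + (2/11 + 11/15))*(-58) = (82 + 151/165)*(-58) = (13681/165)*(-58) = -793498/165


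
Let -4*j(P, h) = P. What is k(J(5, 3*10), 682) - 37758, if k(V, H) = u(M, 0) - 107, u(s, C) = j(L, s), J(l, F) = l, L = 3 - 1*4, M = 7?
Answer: -151459/4 ≈ -37865.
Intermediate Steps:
L = -1 (L = 3 - 4 = -1)
j(P, h) = -P/4
u(s, C) = ¼ (u(s, C) = -¼*(-1) = ¼)
k(V, H) = -427/4 (k(V, H) = ¼ - 107 = -427/4)
k(J(5, 3*10), 682) - 37758 = -427/4 - 37758 = -151459/4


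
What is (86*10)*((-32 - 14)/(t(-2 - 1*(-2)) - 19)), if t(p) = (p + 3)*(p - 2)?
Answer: 7912/5 ≈ 1582.4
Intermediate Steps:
t(p) = (-2 + p)*(3 + p) (t(p) = (3 + p)*(-2 + p) = (-2 + p)*(3 + p))
(86*10)*((-32 - 14)/(t(-2 - 1*(-2)) - 19)) = (86*10)*((-32 - 14)/((-6 + (-2 - 1*(-2)) + (-2 - 1*(-2))²) - 19)) = 860*(-46/((-6 + (-2 + 2) + (-2 + 2)²) - 19)) = 860*(-46/((-6 + 0 + 0²) - 19)) = 860*(-46/((-6 + 0 + 0) - 19)) = 860*(-46/(-6 - 19)) = 860*(-46/(-25)) = 860*(-46*(-1/25)) = 860*(46/25) = 7912/5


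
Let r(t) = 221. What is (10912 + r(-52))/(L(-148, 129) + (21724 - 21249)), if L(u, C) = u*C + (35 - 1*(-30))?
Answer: -3711/6184 ≈ -0.60010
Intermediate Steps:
L(u, C) = 65 + C*u (L(u, C) = C*u + (35 + 30) = C*u + 65 = 65 + C*u)
(10912 + r(-52))/(L(-148, 129) + (21724 - 21249)) = (10912 + 221)/((65 + 129*(-148)) + (21724 - 21249)) = 11133/((65 - 19092) + 475) = 11133/(-19027 + 475) = 11133/(-18552) = 11133*(-1/18552) = -3711/6184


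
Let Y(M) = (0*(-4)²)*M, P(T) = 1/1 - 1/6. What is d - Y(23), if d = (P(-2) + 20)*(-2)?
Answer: -125/3 ≈ -41.667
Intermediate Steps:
P(T) = ⅚ (P(T) = 1*1 - 1*⅙ = 1 - ⅙ = ⅚)
Y(M) = 0 (Y(M) = (0*16)*M = 0*M = 0)
d = -125/3 (d = (⅚ + 20)*(-2) = (125/6)*(-2) = -125/3 ≈ -41.667)
d - Y(23) = -125/3 - 1*0 = -125/3 + 0 = -125/3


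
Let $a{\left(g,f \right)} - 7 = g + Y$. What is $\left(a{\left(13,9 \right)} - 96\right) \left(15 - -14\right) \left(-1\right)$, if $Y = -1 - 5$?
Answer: $2378$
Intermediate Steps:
$Y = -6$ ($Y = -1 - 5 = -6$)
$a{\left(g,f \right)} = 1 + g$ ($a{\left(g,f \right)} = 7 + \left(g - 6\right) = 7 + \left(-6 + g\right) = 1 + g$)
$\left(a{\left(13,9 \right)} - 96\right) \left(15 - -14\right) \left(-1\right) = \left(\left(1 + 13\right) - 96\right) \left(15 - -14\right) \left(-1\right) = \left(14 - 96\right) \left(15 + 14\right) \left(-1\right) = - 82 \cdot 29 \left(-1\right) = \left(-82\right) \left(-29\right) = 2378$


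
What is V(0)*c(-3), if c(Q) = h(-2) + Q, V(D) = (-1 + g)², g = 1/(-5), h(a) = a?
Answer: -36/5 ≈ -7.2000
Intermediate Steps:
g = -⅕ ≈ -0.20000
V(D) = 36/25 (V(D) = (-1 - ⅕)² = (-6/5)² = 36/25)
c(Q) = -2 + Q
V(0)*c(-3) = 36*(-2 - 3)/25 = (36/25)*(-5) = -36/5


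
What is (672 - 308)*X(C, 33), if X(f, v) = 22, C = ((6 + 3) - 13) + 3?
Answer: 8008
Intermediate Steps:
C = -1 (C = (9 - 13) + 3 = -4 + 3 = -1)
(672 - 308)*X(C, 33) = (672 - 308)*22 = 364*22 = 8008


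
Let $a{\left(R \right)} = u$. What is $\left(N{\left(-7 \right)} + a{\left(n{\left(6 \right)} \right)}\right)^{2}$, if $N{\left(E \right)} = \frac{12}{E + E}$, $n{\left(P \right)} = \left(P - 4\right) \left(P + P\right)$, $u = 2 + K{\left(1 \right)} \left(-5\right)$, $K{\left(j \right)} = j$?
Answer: $\frac{729}{49} \approx 14.878$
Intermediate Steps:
$u = -3$ ($u = 2 + 1 \left(-5\right) = 2 - 5 = -3$)
$n{\left(P \right)} = 2 P \left(-4 + P\right)$ ($n{\left(P \right)} = \left(-4 + P\right) 2 P = 2 P \left(-4 + P\right)$)
$a{\left(R \right)} = -3$
$N{\left(E \right)} = \frac{6}{E}$ ($N{\left(E \right)} = \frac{12}{2 E} = 12 \frac{1}{2 E} = \frac{6}{E}$)
$\left(N{\left(-7 \right)} + a{\left(n{\left(6 \right)} \right)}\right)^{2} = \left(\frac{6}{-7} - 3\right)^{2} = \left(6 \left(- \frac{1}{7}\right) - 3\right)^{2} = \left(- \frac{6}{7} - 3\right)^{2} = \left(- \frac{27}{7}\right)^{2} = \frac{729}{49}$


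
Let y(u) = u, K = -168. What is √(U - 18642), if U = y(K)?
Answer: 3*I*√2090 ≈ 137.15*I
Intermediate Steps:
U = -168
√(U - 18642) = √(-168 - 18642) = √(-18810) = 3*I*√2090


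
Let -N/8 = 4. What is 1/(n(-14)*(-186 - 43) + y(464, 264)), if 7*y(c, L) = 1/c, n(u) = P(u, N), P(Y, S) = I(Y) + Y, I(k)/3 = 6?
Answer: -3248/2975167 ≈ -0.0010917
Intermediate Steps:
N = -32 (N = -8*4 = -32)
I(k) = 18 (I(k) = 3*6 = 18)
P(Y, S) = 18 + Y
n(u) = 18 + u
y(c, L) = 1/(7*c)
1/(n(-14)*(-186 - 43) + y(464, 264)) = 1/((18 - 14)*(-186 - 43) + (1/7)/464) = 1/(4*(-229) + (1/7)*(1/464)) = 1/(-916 + 1/3248) = 1/(-2975167/3248) = -3248/2975167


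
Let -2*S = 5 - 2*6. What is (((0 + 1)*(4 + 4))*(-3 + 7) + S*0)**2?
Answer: 1024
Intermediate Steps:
S = 7/2 (S = -(5 - 2*6)/2 = -(5 - 12)/2 = -1/2*(-7) = 7/2 ≈ 3.5000)
(((0 + 1)*(4 + 4))*(-3 + 7) + S*0)**2 = (((0 + 1)*(4 + 4))*(-3 + 7) + (7/2)*0)**2 = ((1*8)*4 + 0)**2 = (8*4 + 0)**2 = (32 + 0)**2 = 32**2 = 1024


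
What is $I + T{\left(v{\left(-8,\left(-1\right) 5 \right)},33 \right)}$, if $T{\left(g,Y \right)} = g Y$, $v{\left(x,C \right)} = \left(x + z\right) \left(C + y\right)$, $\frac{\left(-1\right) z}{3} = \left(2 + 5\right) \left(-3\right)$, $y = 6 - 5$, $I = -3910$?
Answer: $-11170$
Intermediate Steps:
$y = 1$ ($y = 6 - 5 = 1$)
$z = 63$ ($z = - 3 \left(2 + 5\right) \left(-3\right) = - 3 \cdot 7 \left(-3\right) = \left(-3\right) \left(-21\right) = 63$)
$v{\left(x,C \right)} = \left(1 + C\right) \left(63 + x\right)$ ($v{\left(x,C \right)} = \left(x + 63\right) \left(C + 1\right) = \left(63 + x\right) \left(1 + C\right) = \left(1 + C\right) \left(63 + x\right)$)
$T{\left(g,Y \right)} = Y g$
$I + T{\left(v{\left(-8,\left(-1\right) 5 \right)},33 \right)} = -3910 + 33 \left(63 - 8 + 63 \left(\left(-1\right) 5\right) + \left(-1\right) 5 \left(-8\right)\right) = -3910 + 33 \left(63 - 8 + 63 \left(-5\right) - -40\right) = -3910 + 33 \left(63 - 8 - 315 + 40\right) = -3910 + 33 \left(-220\right) = -3910 - 7260 = -11170$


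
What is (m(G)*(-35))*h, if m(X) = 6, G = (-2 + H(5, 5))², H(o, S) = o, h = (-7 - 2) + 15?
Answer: -1260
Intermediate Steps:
h = 6 (h = -9 + 15 = 6)
G = 9 (G = (-2 + 5)² = 3² = 9)
(m(G)*(-35))*h = (6*(-35))*6 = -210*6 = -1260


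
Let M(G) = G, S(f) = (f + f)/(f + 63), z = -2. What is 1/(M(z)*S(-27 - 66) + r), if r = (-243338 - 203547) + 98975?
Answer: -5/1739612 ≈ -2.8742e-6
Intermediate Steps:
S(f) = 2*f/(63 + f) (S(f) = (2*f)/(63 + f) = 2*f/(63 + f))
r = -347910 (r = -446885 + 98975 = -347910)
1/(M(z)*S(-27 - 66) + r) = 1/(-4*(-27 - 66)/(63 + (-27 - 66)) - 347910) = 1/(-4*(-93)/(63 - 93) - 347910) = 1/(-4*(-93)/(-30) - 347910) = 1/(-4*(-93)*(-1)/30 - 347910) = 1/(-2*31/5 - 347910) = 1/(-62/5 - 347910) = 1/(-1739612/5) = -5/1739612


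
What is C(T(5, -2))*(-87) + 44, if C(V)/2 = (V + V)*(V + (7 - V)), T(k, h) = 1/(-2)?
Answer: 1262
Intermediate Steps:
T(k, h) = -½
C(V) = 28*V (C(V) = 2*((V + V)*(V + (7 - V))) = 2*((2*V)*7) = 2*(14*V) = 28*V)
C(T(5, -2))*(-87) + 44 = (28*(-½))*(-87) + 44 = -14*(-87) + 44 = 1218 + 44 = 1262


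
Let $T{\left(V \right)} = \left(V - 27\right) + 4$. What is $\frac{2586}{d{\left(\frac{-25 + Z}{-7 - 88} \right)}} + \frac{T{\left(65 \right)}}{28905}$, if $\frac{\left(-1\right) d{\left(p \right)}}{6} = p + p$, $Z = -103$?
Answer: $- \frac{394501491}{2466560} \approx -159.94$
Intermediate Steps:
$d{\left(p \right)} = - 12 p$ ($d{\left(p \right)} = - 6 \left(p + p\right) = - 6 \cdot 2 p = - 12 p$)
$T{\left(V \right)} = -23 + V$ ($T{\left(V \right)} = \left(-27 + V\right) + 4 = -23 + V$)
$\frac{2586}{d{\left(\frac{-25 + Z}{-7 - 88} \right)}} + \frac{T{\left(65 \right)}}{28905} = \frac{2586}{\left(-12\right) \frac{-25 - 103}{-7 - 88}} + \frac{-23 + 65}{28905} = \frac{2586}{\left(-12\right) \left(- \frac{128}{-95}\right)} + 42 \cdot \frac{1}{28905} = \frac{2586}{\left(-12\right) \left(\left(-128\right) \left(- \frac{1}{95}\right)\right)} + \frac{14}{9635} = \frac{2586}{\left(-12\right) \frac{128}{95}} + \frac{14}{9635} = \frac{2586}{- \frac{1536}{95}} + \frac{14}{9635} = 2586 \left(- \frac{95}{1536}\right) + \frac{14}{9635} = - \frac{40945}{256} + \frac{14}{9635} = - \frac{394501491}{2466560}$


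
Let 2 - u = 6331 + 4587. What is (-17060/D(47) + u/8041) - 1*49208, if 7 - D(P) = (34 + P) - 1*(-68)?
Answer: -28025573794/570911 ≈ -49089.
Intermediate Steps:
u = -10916 (u = 2 - (6331 + 4587) = 2 - 1*10918 = 2 - 10918 = -10916)
D(P) = -95 - P (D(P) = 7 - ((34 + P) - 1*(-68)) = 7 - ((34 + P) + 68) = 7 - (102 + P) = 7 + (-102 - P) = -95 - P)
(-17060/D(47) + u/8041) - 1*49208 = (-17060/(-95 - 1*47) - 10916/8041) - 1*49208 = (-17060/(-95 - 47) - 10916*1/8041) - 49208 = (-17060/(-142) - 10916/8041) - 49208 = (-17060*(-1/142) - 10916/8041) - 49208 = (8530/71 - 10916/8041) - 49208 = 67814694/570911 - 49208 = -28025573794/570911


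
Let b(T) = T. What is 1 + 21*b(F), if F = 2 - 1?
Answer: 22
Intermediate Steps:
F = 1
1 + 21*b(F) = 1 + 21*1 = 1 + 21 = 22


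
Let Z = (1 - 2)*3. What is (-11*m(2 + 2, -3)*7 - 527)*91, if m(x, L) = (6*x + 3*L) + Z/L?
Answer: -160069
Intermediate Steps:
Z = -3 (Z = -1*3 = -3)
m(x, L) = -3/L + 3*L + 6*x (m(x, L) = (6*x + 3*L) - 3/L = (3*L + 6*x) - 3/L = -3/L + 3*L + 6*x)
(-11*m(2 + 2, -3)*7 - 527)*91 = (-11*(-3/(-3) + 3*(-3) + 6*(2 + 2))*7 - 527)*91 = (-11*(-3*(-⅓) - 9 + 6*4)*7 - 527)*91 = (-11*(1 - 9 + 24)*7 - 527)*91 = (-11*16*7 - 527)*91 = (-176*7 - 527)*91 = (-1232 - 527)*91 = -1759*91 = -160069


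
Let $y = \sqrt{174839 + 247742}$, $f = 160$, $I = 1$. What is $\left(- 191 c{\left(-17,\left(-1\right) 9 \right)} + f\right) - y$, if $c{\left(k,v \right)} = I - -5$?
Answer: $-986 - \sqrt{422581} \approx -1636.1$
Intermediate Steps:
$c{\left(k,v \right)} = 6$ ($c{\left(k,v \right)} = 1 - -5 = 1 + 5 = 6$)
$y = \sqrt{422581} \approx 650.06$
$\left(- 191 c{\left(-17,\left(-1\right) 9 \right)} + f\right) - y = \left(\left(-191\right) 6 + 160\right) - \sqrt{422581} = \left(-1146 + 160\right) - \sqrt{422581} = -986 - \sqrt{422581}$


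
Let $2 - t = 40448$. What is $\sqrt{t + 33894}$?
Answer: $6 i \sqrt{182} \approx 80.944 i$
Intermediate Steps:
$t = -40446$ ($t = 2 - 40448 = -40446$)
$\sqrt{t + 33894} = \sqrt{-40446 + 33894} = \sqrt{-6552} = 6 i \sqrt{182}$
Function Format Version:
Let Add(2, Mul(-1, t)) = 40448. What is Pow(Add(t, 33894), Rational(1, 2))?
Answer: Mul(6, I, Pow(182, Rational(1, 2))) ≈ Mul(80.944, I)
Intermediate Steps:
t = -40446 (t = Add(2, Mul(-1, 40448)) = Add(2, -40448) = -40446)
Pow(Add(t, 33894), Rational(1, 2)) = Pow(Add(-40446, 33894), Rational(1, 2)) = Pow(-6552, Rational(1, 2)) = Mul(6, I, Pow(182, Rational(1, 2)))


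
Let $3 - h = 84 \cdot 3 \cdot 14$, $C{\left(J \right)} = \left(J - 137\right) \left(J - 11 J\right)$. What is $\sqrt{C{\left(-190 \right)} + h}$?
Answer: $15 i \sqrt{2777} \approx 790.46 i$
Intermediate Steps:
$C{\left(J \right)} = - 10 J \left(-137 + J\right)$ ($C{\left(J \right)} = \left(-137 + J\right) \left(- 10 J\right) = - 10 J \left(-137 + J\right)$)
$h = -3525$ ($h = 3 - 84 \cdot 3 \cdot 14 = 3 - 84 \cdot 42 = 3 - 3528 = -3525$)
$\sqrt{C{\left(-190 \right)} + h} = \sqrt{10 \left(-190\right) \left(137 - -190\right) - 3525} = \sqrt{10 \left(-190\right) \left(137 + 190\right) - 3525} = \sqrt{10 \left(-190\right) 327 - 3525} = \sqrt{-621300 - 3525} = \sqrt{-624825} = 15 i \sqrt{2777}$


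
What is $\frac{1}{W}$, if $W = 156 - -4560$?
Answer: $\frac{1}{4716} \approx 0.00021204$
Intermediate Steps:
$W = 4716$ ($W = 156 + 4560 = 4716$)
$\frac{1}{W} = \frac{1}{4716}$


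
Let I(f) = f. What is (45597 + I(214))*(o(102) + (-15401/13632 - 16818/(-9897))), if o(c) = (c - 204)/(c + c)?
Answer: 143255990399/44971968 ≈ 3185.4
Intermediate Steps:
o(c) = (-204 + c)/(2*c) (o(c) = (-204 + c)/((2*c)) = (-204 + c)*(1/(2*c)) = (-204 + c)/(2*c))
(45597 + I(214))*(o(102) + (-15401/13632 - 16818/(-9897))) = (45597 + 214)*((½)*(-204 + 102)/102 + (-15401/13632 - 16818/(-9897))) = 45811*((½)*(1/102)*(-102) + (-15401*1/13632 - 16818*(-1/9897))) = 45811*(-½ + (-15401/13632 + 5606/3299)) = 45811*(-½ + 25613093/44971968) = 45811*(3127109/44971968) = 143255990399/44971968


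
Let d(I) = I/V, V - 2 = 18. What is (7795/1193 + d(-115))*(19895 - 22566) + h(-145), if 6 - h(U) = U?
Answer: -9271639/4772 ≈ -1942.9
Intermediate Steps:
V = 20 (V = 2 + 18 = 20)
h(U) = 6 - U
d(I) = I/20
(7795/1193 + d(-115))*(19895 - 22566) + h(-145) = (7795/1193 + (1/20)*(-115))*(19895 - 22566) + (6 - 1*(-145)) = (7795*(1/1193) - 23/4)*(-2671) + (6 + 145) = (7795/1193 - 23/4)*(-2671) + 151 = (3741/4772)*(-2671) + 151 = -9992211/4772 + 151 = -9271639/4772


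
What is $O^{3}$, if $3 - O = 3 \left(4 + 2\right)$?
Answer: $-3375$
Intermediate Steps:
$O = -15$ ($O = 3 - 3 \left(4 + 2\right) = 3 - 3 \cdot 6 = 3 - 18 = -15$)
$O^{3} = \left(-15\right)^{3} = -3375$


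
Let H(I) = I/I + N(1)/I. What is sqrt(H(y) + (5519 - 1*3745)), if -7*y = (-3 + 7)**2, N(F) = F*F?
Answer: sqrt(28393)/4 ≈ 42.126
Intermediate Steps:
N(F) = F**2
y = -16/7 (y = -(-3 + 7)**2/7 = -1/7*4**2 = -1/7*16 = -16/7 ≈ -2.2857)
H(I) = 1 + 1/I (H(I) = I/I + 1**2/I = 1 + 1/I)
sqrt(H(y) + (5519 - 1*3745)) = sqrt((1 - 16/7)/(-16/7) + (5519 - 1*3745)) = sqrt(-7/16*(-9/7) + (5519 - 3745)) = sqrt(9/16 + 1774) = sqrt(28393/16) = sqrt(28393)/4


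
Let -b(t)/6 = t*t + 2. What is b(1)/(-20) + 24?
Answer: 249/10 ≈ 24.900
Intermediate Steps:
b(t) = -12 - 6*t² (b(t) = -6*(t*t + 2) = -6*(t² + 2) = -6*(2 + t²) = -12 - 6*t²)
b(1)/(-20) + 24 = (-12 - 6*1²)/(-20) + 24 = (-12 - 6*1)*(-1/20) + 24 = (-12 - 6)*(-1/20) + 24 = -18*(-1/20) + 24 = 9/10 + 24 = 249/10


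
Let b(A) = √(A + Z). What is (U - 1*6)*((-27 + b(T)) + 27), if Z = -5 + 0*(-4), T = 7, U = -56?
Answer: -62*√2 ≈ -87.681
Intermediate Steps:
Z = -5 (Z = -5 + 0 = -5)
b(A) = √(-5 + A) (b(A) = √(A - 5) = √(-5 + A))
(U - 1*6)*((-27 + b(T)) + 27) = (-56 - 1*6)*((-27 + √(-5 + 7)) + 27) = (-56 - 6)*((-27 + √2) + 27) = -62*√2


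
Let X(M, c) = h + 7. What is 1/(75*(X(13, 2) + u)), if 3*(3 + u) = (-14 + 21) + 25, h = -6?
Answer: 1/650 ≈ 0.0015385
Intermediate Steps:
u = 23/3 (u = -3 + ((-14 + 21) + 25)/3 = -3 + (7 + 25)/3 = -3 + (1/3)*32 = -3 + 32/3 = 23/3 ≈ 7.6667)
X(M, c) = 1 (X(M, c) = -6 + 7 = 1)
1/(75*(X(13, 2) + u)) = 1/(75*(1 + 23/3)) = 1/(75*(26/3)) = 1/650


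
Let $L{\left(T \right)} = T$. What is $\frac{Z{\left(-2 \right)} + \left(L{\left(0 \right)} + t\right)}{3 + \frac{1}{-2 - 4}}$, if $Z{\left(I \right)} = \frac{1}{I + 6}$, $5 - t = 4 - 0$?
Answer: $\frac{15}{34} \approx 0.44118$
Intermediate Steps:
$t = 1$ ($t = 5 - \left(4 - 0\right) = 5 - \left(4 + 0\right) = 5 - 4 = 1$)
$Z{\left(I \right)} = \frac{1}{6 + I}$
$\frac{Z{\left(-2 \right)} + \left(L{\left(0 \right)} + t\right)}{3 + \frac{1}{-2 - 4}} = \frac{\frac{1}{6 - 2} + \left(0 + 1\right)}{3 + \frac{1}{-2 - 4}} = \frac{\frac{1}{4} + 1}{3 + \frac{1}{-6}} = \frac{\frac{1}{4} + 1}{3 - \frac{1}{6}} = \frac{5}{4 \cdot \frac{17}{6}} = \frac{5}{4} \cdot \frac{6}{17} = \frac{15}{34}$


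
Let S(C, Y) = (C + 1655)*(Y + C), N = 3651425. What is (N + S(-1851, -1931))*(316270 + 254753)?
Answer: 2508331019031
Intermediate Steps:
S(C, Y) = (1655 + C)*(C + Y)
(N + S(-1851, -1931))*(316270 + 254753) = (3651425 + ((-1851)² + 1655*(-1851) + 1655*(-1931) - 1851*(-1931)))*(316270 + 254753) = (3651425 + (3426201 - 3063405 - 3195805 + 3574281))*571023 = (3651425 + 741272)*571023 = 4392697*571023 = 2508331019031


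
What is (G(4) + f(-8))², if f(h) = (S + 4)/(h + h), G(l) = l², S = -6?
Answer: 16641/64 ≈ 260.02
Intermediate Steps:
f(h) = -1/h (f(h) = (-6 + 4)/(h + h) = -2*1/(2*h) = -1/h)
(G(4) + f(-8))² = (4² - 1/(-8))² = (16 - 1*(-⅛))² = (16 + ⅛)² = (129/8)² = 16641/64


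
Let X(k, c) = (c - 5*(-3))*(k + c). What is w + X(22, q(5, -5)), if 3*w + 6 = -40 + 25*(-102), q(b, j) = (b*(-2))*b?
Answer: 344/3 ≈ 114.67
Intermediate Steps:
q(b, j) = -2*b² (q(b, j) = (-2*b)*b = -2*b²)
X(k, c) = (15 + c)*(c + k) (X(k, c) = (c + 15)*(c + k) = (15 + c)*(c + k))
w = -2596/3 (w = -2 + (-40 + 25*(-102))/3 = -2 + (-40 - 2550)/3 = -2 + (⅓)*(-2590) = -2 - 2590/3 = -2596/3 ≈ -865.33)
w + X(22, q(5, -5)) = -2596/3 + ((-2*5²)² + 15*(-2*5²) + 15*22 - 2*5²*22) = -2596/3 + ((-2*25)² + 15*(-2*25) + 330 - 2*25*22) = -2596/3 + ((-50)² + 15*(-50) + 330 - 50*22) = -2596/3 + (2500 - 750 + 330 - 1100) = -2596/3 + 980 = 344/3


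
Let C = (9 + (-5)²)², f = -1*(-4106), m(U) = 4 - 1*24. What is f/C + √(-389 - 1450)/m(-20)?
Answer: 2053/578 - I*√1839/20 ≈ 3.5519 - 2.1442*I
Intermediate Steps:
m(U) = -20 (m(U) = 4 - 24 = -20)
f = 4106
C = 1156 (C = (9 + 25)² = 34² = 1156)
f/C + √(-389 - 1450)/m(-20) = 4106/1156 + √(-389 - 1450)/(-20) = 4106*(1/1156) + √(-1839)*(-1/20) = 2053/578 + (I*√1839)*(-1/20) = 2053/578 - I*√1839/20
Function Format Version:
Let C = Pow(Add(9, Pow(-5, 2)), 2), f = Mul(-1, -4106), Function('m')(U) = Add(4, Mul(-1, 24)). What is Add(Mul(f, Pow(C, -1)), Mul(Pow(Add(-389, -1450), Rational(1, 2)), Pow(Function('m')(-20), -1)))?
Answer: Add(Rational(2053, 578), Mul(Rational(-1, 20), I, Pow(1839, Rational(1, 2)))) ≈ Add(3.5519, Mul(-2.1442, I))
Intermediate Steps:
Function('m')(U) = -20 (Function('m')(U) = Add(4, -24) = -20)
f = 4106
C = 1156 (C = Pow(Add(9, 25), 2) = Pow(34, 2) = 1156)
Add(Mul(f, Pow(C, -1)), Mul(Pow(Add(-389, -1450), Rational(1, 2)), Pow(Function('m')(-20), -1))) = Add(Mul(4106, Pow(1156, -1)), Mul(Pow(Add(-389, -1450), Rational(1, 2)), Pow(-20, -1))) = Add(Mul(4106, Rational(1, 1156)), Mul(Pow(-1839, Rational(1, 2)), Rational(-1, 20))) = Add(Rational(2053, 578), Mul(Mul(I, Pow(1839, Rational(1, 2))), Rational(-1, 20))) = Add(Rational(2053, 578), Mul(Rational(-1, 20), I, Pow(1839, Rational(1, 2))))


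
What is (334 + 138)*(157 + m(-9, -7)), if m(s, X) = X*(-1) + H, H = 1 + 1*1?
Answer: 78352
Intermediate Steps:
H = 2 (H = 1 + 1 = 2)
m(s, X) = 2 - X (m(s, X) = X*(-1) + 2 = -X + 2 = 2 - X)
(334 + 138)*(157 + m(-9, -7)) = (334 + 138)*(157 + (2 - 1*(-7))) = 472*(157 + (2 + 7)) = 472*(157 + 9) = 472*166 = 78352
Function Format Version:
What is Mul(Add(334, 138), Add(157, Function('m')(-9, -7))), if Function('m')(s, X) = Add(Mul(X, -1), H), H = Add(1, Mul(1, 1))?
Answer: 78352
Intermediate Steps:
H = 2 (H = Add(1, 1) = 2)
Function('m')(s, X) = Add(2, Mul(-1, X)) (Function('m')(s, X) = Add(Mul(X, -1), 2) = Add(Mul(-1, X), 2) = Add(2, Mul(-1, X)))
Mul(Add(334, 138), Add(157, Function('m')(-9, -7))) = Mul(Add(334, 138), Add(157, Add(2, Mul(-1, -7)))) = Mul(472, Add(157, Add(2, 7))) = Mul(472, Add(157, 9)) = Mul(472, 166) = 78352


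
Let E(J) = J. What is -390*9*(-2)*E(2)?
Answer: 14040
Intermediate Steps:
-390*9*(-2)*E(2) = -390*9*(-2)*2 = -(-7020)*2 = -390*(-36) = 14040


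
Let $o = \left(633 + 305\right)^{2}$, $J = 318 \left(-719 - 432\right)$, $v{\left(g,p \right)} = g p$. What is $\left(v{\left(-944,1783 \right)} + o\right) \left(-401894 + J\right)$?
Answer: $616869852896$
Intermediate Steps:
$J = -366018$ ($J = 318 \left(-1151\right) = -366018$)
$o = 879844$ ($o = 938^{2} = 879844$)
$\left(v{\left(-944,1783 \right)} + o\right) \left(-401894 + J\right) = \left(\left(-944\right) 1783 + 879844\right) \left(-401894 - 366018\right) = \left(-1683152 + 879844\right) \left(-767912\right) = \left(-803308\right) \left(-767912\right) = 616869852896$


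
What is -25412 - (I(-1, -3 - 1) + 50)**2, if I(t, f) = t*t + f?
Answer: -27621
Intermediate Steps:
I(t, f) = f + t**2 (I(t, f) = t**2 + f = f + t**2)
-25412 - (I(-1, -3 - 1) + 50)**2 = -25412 - (((-3 - 1) + (-1)**2) + 50)**2 = -25412 - ((-4 + 1) + 50)**2 = -25412 - (-3 + 50)**2 = -25412 - 1*47**2 = -25412 - 1*2209 = -25412 - 2209 = -27621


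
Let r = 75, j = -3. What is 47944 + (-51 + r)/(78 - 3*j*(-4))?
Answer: 335612/7 ≈ 47945.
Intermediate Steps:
47944 + (-51 + r)/(78 - 3*j*(-4)) = 47944 + (-51 + 75)/(78 - 3*(-3)*(-4)) = 47944 + 24/(78 + 9*(-4)) = 47944 + 24/(78 - 36) = 47944 + 24/42 = 47944 + 24*(1/42) = 47944 + 4/7 = 335612/7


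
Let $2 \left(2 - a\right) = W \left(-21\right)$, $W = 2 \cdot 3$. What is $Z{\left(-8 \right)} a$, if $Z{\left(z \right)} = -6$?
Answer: $-390$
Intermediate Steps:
$W = 6$
$a = 65$ ($a = 2 - \frac{6 \left(-21\right)}{2} = 2 - -63 = 2 + 63 = 65$)
$Z{\left(-8 \right)} a = \left(-6\right) 65 = -390$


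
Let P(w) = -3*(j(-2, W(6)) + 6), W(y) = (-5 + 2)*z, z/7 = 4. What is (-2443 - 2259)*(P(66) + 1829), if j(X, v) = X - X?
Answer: -8515322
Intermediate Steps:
z = 28 (z = 7*4 = 28)
W(y) = -84 (W(y) = (-5 + 2)*28 = -3*28 = -84)
j(X, v) = 0
P(w) = -18 (P(w) = -3*(0 + 6) = -3*6 = -18)
(-2443 - 2259)*(P(66) + 1829) = (-2443 - 2259)*(-18 + 1829) = -4702*1811 = -8515322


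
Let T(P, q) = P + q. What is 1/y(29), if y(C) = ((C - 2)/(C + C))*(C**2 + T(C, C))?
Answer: 2/837 ≈ 0.0023895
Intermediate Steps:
y(C) = (-2 + C)*(C**2 + 2*C)/(2*C) (y(C) = ((C - 2)/(C + C))*(C**2 + (C + C)) = ((-2 + C)/((2*C)))*(C**2 + 2*C) = ((-2 + C)*(1/(2*C)))*(C**2 + 2*C) = ((-2 + C)/(2*C))*(C**2 + 2*C) = (-2 + C)*(C**2 + 2*C)/(2*C))
1/y(29) = 1/(-2 + (1/2)*29**2) = 1/(-2 + (1/2)*841) = 1/(-2 + 841/2) = 1/(837/2) = 2/837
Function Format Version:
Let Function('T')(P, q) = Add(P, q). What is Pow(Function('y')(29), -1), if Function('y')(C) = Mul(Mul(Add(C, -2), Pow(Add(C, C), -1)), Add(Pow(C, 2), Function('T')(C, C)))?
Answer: Rational(2, 837) ≈ 0.0023895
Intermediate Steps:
Function('y')(C) = Mul(Rational(1, 2), Pow(C, -1), Add(-2, C), Add(Pow(C, 2), Mul(2, C))) (Function('y')(C) = Mul(Mul(Add(C, -2), Pow(Add(C, C), -1)), Add(Pow(C, 2), Add(C, C))) = Mul(Mul(Add(-2, C), Pow(Mul(2, C), -1)), Add(Pow(C, 2), Mul(2, C))) = Mul(Mul(Add(-2, C), Mul(Rational(1, 2), Pow(C, -1))), Add(Pow(C, 2), Mul(2, C))) = Mul(Mul(Rational(1, 2), Pow(C, -1), Add(-2, C)), Add(Pow(C, 2), Mul(2, C))) = Mul(Rational(1, 2), Pow(C, -1), Add(-2, C), Add(Pow(C, 2), Mul(2, C))))
Pow(Function('y')(29), -1) = Pow(Add(-2, Mul(Rational(1, 2), Pow(29, 2))), -1) = Pow(Add(-2, Mul(Rational(1, 2), 841)), -1) = Pow(Add(-2, Rational(841, 2)), -1) = Pow(Rational(837, 2), -1) = Rational(2, 837)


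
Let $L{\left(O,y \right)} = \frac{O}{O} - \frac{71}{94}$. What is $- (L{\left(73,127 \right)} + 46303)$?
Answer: $- \frac{4352505}{94} \approx -46303.0$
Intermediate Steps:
$L{\left(O,y \right)} = \frac{23}{94}$ ($L{\left(O,y \right)} = 1 - \frac{71}{94} = \frac{23}{94}$)
$- (L{\left(73,127 \right)} + 46303) = - (\frac{23}{94} + 46303) = \left(-1\right) \frac{4352505}{94} = - \frac{4352505}{94}$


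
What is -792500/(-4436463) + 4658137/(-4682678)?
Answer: -1541330012221/1888593426174 ≈ -0.81613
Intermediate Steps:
-792500/(-4436463) + 4658137/(-4682678) = -792500*(-1/4436463) + 4658137*(-1/4682678) = 792500/4436463 - 423467/425698 = -1541330012221/1888593426174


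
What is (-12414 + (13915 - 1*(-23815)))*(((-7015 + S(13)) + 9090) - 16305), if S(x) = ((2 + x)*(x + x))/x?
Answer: -359487200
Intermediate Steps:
S(x) = 4 + 2*x (S(x) = ((2 + x)*(2*x))/x = (2*x*(2 + x))/x = 4 + 2*x)
(-12414 + (13915 - 1*(-23815)))*(((-7015 + S(13)) + 9090) - 16305) = (-12414 + (13915 - 1*(-23815)))*(((-7015 + (4 + 2*13)) + 9090) - 16305) = (-12414 + (13915 + 23815))*(((-7015 + (4 + 26)) + 9090) - 16305) = (-12414 + 37730)*(((-7015 + 30) + 9090) - 16305) = 25316*((-6985 + 9090) - 16305) = 25316*(2105 - 16305) = 25316*(-14200) = -359487200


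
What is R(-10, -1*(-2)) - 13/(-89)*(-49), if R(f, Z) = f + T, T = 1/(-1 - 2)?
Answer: -4670/267 ≈ -17.491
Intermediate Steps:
T = -1/3 (T = 1/(-3) = -1/3 ≈ -0.33333)
R(f, Z) = -1/3 + f (R(f, Z) = f - 1/3 = -1/3 + f)
R(-10, -1*(-2)) - 13/(-89)*(-49) = (-1/3 - 10) - 13/(-89)*(-49) = -31/3 - 13*(-1/89)*(-49) = -31/3 + (13/89)*(-49) = -31/3 - 637/89 = -4670/267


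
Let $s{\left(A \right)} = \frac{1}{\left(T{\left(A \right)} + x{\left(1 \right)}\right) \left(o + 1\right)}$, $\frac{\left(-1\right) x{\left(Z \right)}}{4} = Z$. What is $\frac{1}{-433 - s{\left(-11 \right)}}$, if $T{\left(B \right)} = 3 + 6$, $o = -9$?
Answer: $- \frac{40}{17319} \approx -0.0023096$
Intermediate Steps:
$x{\left(Z \right)} = - 4 Z$
$T{\left(B \right)} = 9$
$s{\left(A \right)} = - \frac{1}{40}$ ($s{\left(A \right)} = \frac{1}{\left(9 - 4\right) \left(-9 + 1\right)} = \frac{1}{\left(9 - 4\right) \left(-8\right)} = \frac{1}{5 \left(-8\right)} = \frac{1}{-40} = - \frac{1}{40}$)
$\frac{1}{-433 - s{\left(-11 \right)}} = \frac{1}{-433 - - \frac{1}{40}} = \frac{1}{-433 + \frac{1}{40}} = \frac{1}{- \frac{17319}{40}} = - \frac{40}{17319}$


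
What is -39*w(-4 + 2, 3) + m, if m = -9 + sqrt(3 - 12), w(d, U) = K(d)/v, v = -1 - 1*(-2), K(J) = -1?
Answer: 30 + 3*I ≈ 30.0 + 3.0*I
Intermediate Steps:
v = 1 (v = -1 + 2 = 1)
w(d, U) = -1 (w(d, U) = -1/1 = -1*1 = -1)
m = -9 + 3*I (m = -9 + sqrt(-9) = -9 + 3*I ≈ -9.0 + 3.0*I)
-39*w(-4 + 2, 3) + m = -39*(-1) + (-9 + 3*I) = 39 + (-9 + 3*I) = 30 + 3*I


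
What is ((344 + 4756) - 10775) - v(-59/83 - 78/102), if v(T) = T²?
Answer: -11302811399/1990921 ≈ -5677.2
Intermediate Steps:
((344 + 4756) - 10775) - v(-59/83 - 78/102) = ((344 + 4756) - 10775) - (-59/83 - 78/102)² = (5100 - 10775) - (-59*1/83 - 78*1/102)² = -5675 - (-59/83 - 13/17)² = -5675 - (-2082/1411)² = -5675 - 1*4334724/1990921 = -5675 - 4334724/1990921 = -11302811399/1990921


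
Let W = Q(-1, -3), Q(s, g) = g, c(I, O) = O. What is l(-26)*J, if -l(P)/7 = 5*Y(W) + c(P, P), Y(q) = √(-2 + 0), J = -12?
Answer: -2184 + 420*I*√2 ≈ -2184.0 + 593.97*I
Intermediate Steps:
W = -3
Y(q) = I*√2 (Y(q) = √(-2) = I*√2)
l(P) = -7*P - 35*I*√2 (l(P) = -7*(5*(I*√2) + P) = -7*(5*I*√2 + P) = -7*(P + 5*I*√2) = -7*P - 35*I*√2)
l(-26)*J = (-7*(-26) - 35*I*√2)*(-12) = (182 - 35*I*√2)*(-12) = -2184 + 420*I*√2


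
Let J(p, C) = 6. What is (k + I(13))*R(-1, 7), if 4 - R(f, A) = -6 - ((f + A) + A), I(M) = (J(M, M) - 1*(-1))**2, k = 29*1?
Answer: 1794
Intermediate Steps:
k = 29
I(M) = 49 (I(M) = (6 - 1*(-1))**2 = (6 + 1)**2 = 7**2 = 49)
R(f, A) = 10 + f + 2*A (R(f, A) = 4 - (-6 - ((f + A) + A)) = 4 - (-6 - ((A + f) + A)) = 4 - (-6 - (f + 2*A)) = 4 - (-6 + (-f - 2*A)) = 4 - (-6 - f - 2*A) = 4 + (6 + f + 2*A) = 10 + f + 2*A)
(k + I(13))*R(-1, 7) = (29 + 49)*(10 - 1 + 2*7) = 78*(10 - 1 + 14) = 78*23 = 1794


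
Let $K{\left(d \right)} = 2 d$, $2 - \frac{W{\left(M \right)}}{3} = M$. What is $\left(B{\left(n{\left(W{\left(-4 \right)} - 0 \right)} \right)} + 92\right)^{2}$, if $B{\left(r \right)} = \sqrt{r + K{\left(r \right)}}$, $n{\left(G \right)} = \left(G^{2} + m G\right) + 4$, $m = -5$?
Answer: $\left(92 + \sqrt{714}\right)^{2} \approx 14095.0$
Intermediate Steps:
$W{\left(M \right)} = 6 - 3 M$
$n{\left(G \right)} = 4 + G^{2} - 5 G$ ($n{\left(G \right)} = \left(G^{2} - 5 G\right) + 4 = 4 + G^{2} - 5 G$)
$B{\left(r \right)} = \sqrt{3} \sqrt{r}$ ($B{\left(r \right)} = \sqrt{r + 2 r} = \sqrt{3 r} = \sqrt{3} \sqrt{r}$)
$\left(B{\left(n{\left(W{\left(-4 \right)} - 0 \right)} \right)} + 92\right)^{2} = \left(\sqrt{3} \sqrt{4 + \left(\left(6 - -12\right) - 0\right)^{2} - 5 \left(\left(6 - -12\right) - 0\right)} + 92\right)^{2} = \left(\sqrt{3} \sqrt{4 + \left(\left(6 + 12\right) + 0\right)^{2} - 5 \left(\left(6 + 12\right) + 0\right)} + 92\right)^{2} = \left(\sqrt{3} \sqrt{4 + \left(18 + 0\right)^{2} - 5 \left(18 + 0\right)} + 92\right)^{2} = \left(\sqrt{3} \sqrt{4 + 18^{2} - 90} + 92\right)^{2} = \left(\sqrt{3} \sqrt{4 + 324 - 90} + 92\right)^{2} = \left(\sqrt{3} \sqrt{238} + 92\right)^{2} = \left(\sqrt{714} + 92\right)^{2} = \left(92 + \sqrt{714}\right)^{2}$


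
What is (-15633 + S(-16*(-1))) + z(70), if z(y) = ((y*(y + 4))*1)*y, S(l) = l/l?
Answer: 346968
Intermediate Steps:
S(l) = 1
z(y) = y²*(4 + y) (z(y) = ((y*(4 + y))*1)*y = (y*(4 + y))*y = y²*(4 + y))
(-15633 + S(-16*(-1))) + z(70) = (-15633 + 1) + 70²*(4 + 70) = -15632 + 4900*74 = -15632 + 362600 = 346968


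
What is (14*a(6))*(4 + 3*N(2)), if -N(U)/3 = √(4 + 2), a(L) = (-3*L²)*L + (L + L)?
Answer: -35616 + 80136*√6 ≈ 1.6068e+5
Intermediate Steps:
a(L) = -3*L³ + 2*L
N(U) = -3*√6 (N(U) = -3*√(4 + 2) = -3*√6)
(14*a(6))*(4 + 3*N(2)) = (14*(6*(2 - 3*6²)))*(4 + 3*(-3*√6)) = (14*(6*(2 - 3*36)))*(4 - 9*√6) = (14*(6*(2 - 108)))*(4 - 9*√6) = (14*(6*(-106)))*(4 - 9*√6) = (14*(-636))*(4 - 9*√6) = -8904*(4 - 9*√6) = -35616 + 80136*√6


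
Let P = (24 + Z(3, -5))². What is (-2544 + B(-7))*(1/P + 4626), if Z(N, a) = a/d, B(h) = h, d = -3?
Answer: -69967713213/5929 ≈ -1.1801e+7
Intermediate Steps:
Z(N, a) = -a/3 (Z(N, a) = a/(-3) = a*(-⅓) = -a/3)
P = 5929/9 (P = (24 - ⅓*(-5))² = (24 + 5/3)² = (77/3)² = 5929/9 ≈ 658.78)
(-2544 + B(-7))*(1/P + 4626) = (-2544 - 7)*(1/(5929/9) + 4626) = -2551*(9/5929 + 4626) = -2551*27427563/5929 = -69967713213/5929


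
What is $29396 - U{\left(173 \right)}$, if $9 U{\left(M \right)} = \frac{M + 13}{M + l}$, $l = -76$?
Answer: $\frac{8554174}{291} \approx 29396.0$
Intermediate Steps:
$U{\left(M \right)} = \frac{13 + M}{9 \left(-76 + M\right)}$ ($U{\left(M \right)} = \frac{\left(M + 13\right) \frac{1}{M - 76}}{9} = \frac{\left(13 + M\right) \frac{1}{-76 + M}}{9} = \frac{\frac{1}{-76 + M} \left(13 + M\right)}{9} = \frac{13 + M}{9 \left(-76 + M\right)}$)
$29396 - U{\left(173 \right)} = 29396 - \frac{13 + 173}{9 \left(-76 + 173\right)} = 29396 - \frac{1}{9} \cdot \frac{1}{97} \cdot 186 = 29396 - \frac{62}{291} = \frac{8554174}{291}$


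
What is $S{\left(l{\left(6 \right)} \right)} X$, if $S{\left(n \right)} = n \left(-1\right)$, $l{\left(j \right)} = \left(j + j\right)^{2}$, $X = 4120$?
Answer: $-593280$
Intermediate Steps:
$l{\left(j \right)} = 4 j^{2}$ ($l{\left(j \right)} = \left(2 j\right)^{2} = 4 j^{2}$)
$S{\left(n \right)} = - n$
$S{\left(l{\left(6 \right)} \right)} X = - 4 \cdot 6^{2} \cdot 4120 = - 4 \cdot 36 \cdot 4120 = \left(-1\right) 144 \cdot 4120 = \left(-144\right) 4120 = -593280$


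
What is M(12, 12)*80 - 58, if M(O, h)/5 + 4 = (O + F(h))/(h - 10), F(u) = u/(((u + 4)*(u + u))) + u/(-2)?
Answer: -1807/4 ≈ -451.75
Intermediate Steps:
F(u) = 1/(2*(4 + u)) - u/2 (F(u) = u/(((4 + u)*(2*u))) + u*(-½) = u/((2*u*(4 + u))) - u/2 = u*(1/(2*u*(4 + u))) - u/2 = 1/(2*(4 + u)) - u/2)
M(O, h) = -20 + 5*(O + (1 - h² - 4*h)/(2*(4 + h)))/(-10 + h) (M(O, h) = -20 + 5*((O + (1 - h² - 4*h)/(2*(4 + h)))/(h - 10)) = -20 + 5*((O + (1 - h² - 4*h)/(2*(4 + h)))/(-10 + h)) = -20 + 5*(O + (1 - h² - 4*h)/(2*(4 + h)))/(-10 + h))
M(12, 12)*80 - 58 = (5*(321 - 9*12² + 8*12 + 44*12 + 2*12*12)/(2*(-40 + 12² - 6*12)))*80 - 58 = (5*(321 - 9*144 + 96 + 528 + 288)/(2*(-40 + 144 - 72)))*80 - 58 = ((5/2)*(321 - 1296 + 96 + 528 + 288)/32)*80 - 58 = ((5/2)*(1/32)*(-63))*80 - 58 = -315/64*80 - 58 = -1575/4 - 58 = -1807/4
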